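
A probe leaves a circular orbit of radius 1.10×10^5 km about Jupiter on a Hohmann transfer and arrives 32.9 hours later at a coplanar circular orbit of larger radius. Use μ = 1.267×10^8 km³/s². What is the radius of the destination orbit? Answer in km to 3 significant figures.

Transfer time t = 32.9 hours = 1.1844×10^5 s, and t = π√(a_t³/μ).
So a_t = (μ t²/π²)^(1/3) = (1.267×10^8 × (1.1844×10^5)² / π²)^(1/3) = 5.6471×10^5 km.
Since a_t = (r₁ + r₂)/2, r₂ = 2a_t − r₁ = 2×5.6471×10^5 − 1.100×10^5 = 1.01942×10^6 km.

r₂ = 1.02×10^6 km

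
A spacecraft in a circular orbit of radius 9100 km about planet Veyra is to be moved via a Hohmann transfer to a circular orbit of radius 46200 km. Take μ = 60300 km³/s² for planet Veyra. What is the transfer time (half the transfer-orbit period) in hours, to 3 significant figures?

The Hohmann ellipse has a_t = (r₁ + r₂)/2 = 27650 km.
Transfer time t = π√(a_t³/μ) = π√((27650)³ / 60300) = 58820 s.
Converting: 58820 s ÷ 3600 s/hour = 16.3 hours.

t = 16.3 hours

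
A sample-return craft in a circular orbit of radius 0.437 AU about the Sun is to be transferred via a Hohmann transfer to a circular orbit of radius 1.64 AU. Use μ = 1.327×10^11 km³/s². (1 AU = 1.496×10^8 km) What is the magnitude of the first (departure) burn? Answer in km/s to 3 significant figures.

In km: r₁ = 0.437 × 1.496×10^8 = 6.53752×10^7 km; r₂ = 1.64 × 1.496×10^8 = 2.45344×10^8 km.
Transfer-ellipse semi-major axis a_t = (r₁ + r₂)/2 = (6.53752×10^7 + 2.45344×10^8)/2 = 1.553596×10^8 km.
Circular speed at r = 6.53752×10^7 km: v_c = √(μ/r) = 45.054 km/s.
Vis-viva on the transfer ellipse at r = 6.53752×10^7 km gives v_t = √[μ(2/r − 1/a_t)] = 56.617 km/s.
Δv₁ = |v_t − v_c| = |56.617 − 45.054| = 11.56 km/s.

Δv₁ = 11.6 km/s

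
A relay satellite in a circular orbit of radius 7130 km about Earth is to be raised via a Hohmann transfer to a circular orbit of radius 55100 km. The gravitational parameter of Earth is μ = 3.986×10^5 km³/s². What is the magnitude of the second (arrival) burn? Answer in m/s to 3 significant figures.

Δv₂ = 1400 m/s

Transfer-ellipse semi-major axis a_t = (r₁ + r₂)/2 = (7130 + 55100)/2 = 31115 km.
Circular speed at r = 55100 km: v_c = √(μ/r) = 2.690 km/s.
Transfer-orbit speed at the same r (vis-viva, a = a_t): v_t = √[μ(2/r − 1/a_t)] = 1.288 km/s.
Δv₂ = |v_t − v_c| = |1.288 − 2.690| = 1.402 km/s.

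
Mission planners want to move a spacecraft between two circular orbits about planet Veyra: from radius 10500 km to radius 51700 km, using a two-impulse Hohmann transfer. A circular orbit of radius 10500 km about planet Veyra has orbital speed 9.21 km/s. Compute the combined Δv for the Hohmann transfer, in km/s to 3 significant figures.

From the circular-orbit relation v² = μ/r at r = 10500 km: μ = v²r = (9.21)² × 10500 = 8.90653×10^5 km³/s².
Semi-major axis of the transfer orbit: a_t = (10500 + 51700)/2 = 31100 km.
At r₁ the circular-orbit speed is v₁ = √(μ/r₁) = 9.2100 km/s.
On the transfer ellipse at r₁, vis-viva gives v_p = √[μ(2/r₁ − 1/a_t)] = 11.875 km/s.
First burn Δv₁ = |v_p − v₁| = 2.665 km/s.
At r₂, v₂ = √(μ/r₂) = 4.151 km/s.
Transfer-orbit speed at r₂: v_a = √[μ(2/r₂ − 1/a_t)] = 2.412 km/s.
Second burn Δv₂ = |v₂ − v_a| = 1.739 km/s.
Δv = Δv₁ + Δv₂ = 2.665 + 1.739 = 4.404 km/s.

Δv = 4.40 km/s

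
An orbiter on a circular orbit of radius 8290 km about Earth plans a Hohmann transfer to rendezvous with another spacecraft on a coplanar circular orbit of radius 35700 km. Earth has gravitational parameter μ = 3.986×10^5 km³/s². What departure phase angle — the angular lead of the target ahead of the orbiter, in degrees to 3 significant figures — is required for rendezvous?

φ = 93.0°

Semi-major axis of the transfer orbit: a_t = (8290 + 35700)/2 = 21995 km.
The half-period of the transfer ellipse is t = π√(a_t³/μ) = 16231.8 s.
The target's mean motion on its circular orbit is ω₂ = √(μ/r₂³) = 9.35979×10^-5 rad/s.
Angle swept by the target during transfer: ω₂·t = 1.51926 rad = 87.047°.
The orbiter traverses 180° on the transfer ellipse, so the target must lead by 180° − 87.047° = 93.0°.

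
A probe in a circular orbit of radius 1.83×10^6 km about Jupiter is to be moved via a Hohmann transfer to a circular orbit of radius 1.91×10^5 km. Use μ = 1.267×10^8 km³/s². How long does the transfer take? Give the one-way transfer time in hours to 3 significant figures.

t = 78.8 hours

Transfer-ellipse semi-major axis a_t = (r₁ + r₂)/2 = (1.830×10^6 + 1.910×10^5)/2 = 1.0105×10^6 km.
By Kepler's third law the transfer-orbit period is T = 2π√(a_t³/μ), so t = T/2 = 2.8351×10^5 s.
Converting: 2.8351×10^5 s ÷ 3600 s/hour = 78.8 hours.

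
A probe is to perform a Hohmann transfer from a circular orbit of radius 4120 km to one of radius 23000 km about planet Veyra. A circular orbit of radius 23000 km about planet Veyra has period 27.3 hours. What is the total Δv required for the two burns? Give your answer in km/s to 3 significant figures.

From Kepler's third law T² = 4π²r³/μ at r = 23000 km, T = 27.3 hours = 27.3 × 3600 s = 98280 s: μ = 4π²r³/T² = 49729.4 km³/s².
Transfer-ellipse semi-major axis a_t = (r₁ + r₂)/2 = (4120 + 23000)/2 = 13560 km.
Circular speed at r₁: v₁ = √(μ/r₁) = √(49729.4/4120) = 3.474224 km/s.
Transfer-orbit speed at r₁ (vis-viva equation): v_p = √[μ(2/r₁ − 1/a_t)] = 4.524722 km/s.
First burn Δv₁ = |v_p − v₁| = 1.050 km/s.
At r₂, v₂ = √(μ/r₂) = 1.4704 km/s.
Transfer-orbit speed at r₂: v_a = √[μ(2/r₂ − 1/a_t)] = 0.81052 km/s.
Second burn Δv₂ = |v₂ − v_a| = 0.6599 km/s.
Total Δv = Δv₁ + Δv₂ = 1.710 km/s.

Δv = 1.71 km/s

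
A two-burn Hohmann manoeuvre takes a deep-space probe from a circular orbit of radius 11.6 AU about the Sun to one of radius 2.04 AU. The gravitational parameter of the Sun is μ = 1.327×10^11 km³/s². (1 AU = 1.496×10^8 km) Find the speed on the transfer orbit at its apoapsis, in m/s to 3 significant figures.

In km: r₁ = 11.6 × 1.496×10^8 = 1.73536×10^9 km; r₂ = 2.04 × 1.496×10^8 = 3.05184×10^8 km.
Transfer-ellipse semi-major axis a_t = (r₁ + r₂)/2 = (1.73536×10^9 + 3.05184×10^8)/2 = 1.020272×10^9 km.
At apoapsis, r = 1.73536×10^9 km.
From the vis-viva equation, v = √[μ(2/r − 1/a_t)] = 4.783 km/s.

v = 4780 m/s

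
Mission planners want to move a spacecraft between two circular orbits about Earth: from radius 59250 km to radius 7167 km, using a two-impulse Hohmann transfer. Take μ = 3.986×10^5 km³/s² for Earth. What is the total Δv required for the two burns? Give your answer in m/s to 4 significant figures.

Δv = 3893 m/s

Transfer-ellipse semi-major axis a_t = (r₁ + r₂)/2 = (59250 + 7167)/2 = 33208.5 km.
At r₁ the circular-orbit speed is v₁ = √(μ/r₁) = 2.594 km/s.
On the transfer ellipse at r₁, v² = μ(2/r − 1/a) gives v_a = √[μ(2/r₁ − 1/a_t)] = 1.205 km/s.
First burn Δv₁ = |v_a − v₁| = 1.389 km/s.
At r₂, v₂ = √(μ/r₂) = 7.4576 km/s.
Transfer-orbit speed at r₂: v_p = √[μ(2/r₂ − 1/a_t)] = 9.9614 km/s.
Second burn Δv₂ = |v₂ − v_p| = 2.504 km/s.
Total Δv = Δv₁ + Δv₂ = 3.893 km/s.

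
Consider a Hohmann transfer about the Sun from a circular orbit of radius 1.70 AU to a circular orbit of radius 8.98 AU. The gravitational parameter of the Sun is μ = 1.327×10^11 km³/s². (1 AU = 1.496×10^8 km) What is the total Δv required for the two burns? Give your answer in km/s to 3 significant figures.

In km: r₁ = 1.70 × 1.496×10^8 = 2.5432×10^8 km; r₂ = 8.98 × 1.496×10^8 = 1.343408×10^9 km.
Transfer-ellipse semi-major axis a_t = (r₁ + r₂)/2 = (2.5432×10^8 + 1.343408×10^9)/2 = 7.98864×10^8 km.
Circular speed at r₁: v₁ = √(μ/r₁) = √(1.327×10^11/2.5432×10^8) = 22.843 km/s.
Transfer-orbit speed at r₁ (vis-viva equation): v_p = √[μ(2/r₁ − 1/a_t)] = 29.622 km/s.
First burn Δv₁ = |v_p − v₁| = 6.779 km/s.
Circular speed at r₂: v₂ = √(μ/r₂) = 9.939 km/s.
Transfer-orbit speed at r₂: v_a = √[μ(2/r₂ − 1/a_t)] = 5.608 km/s.
Second burn Δv₂ = |v₂ − v_a| = 4.331 km/s.
Δv = Δv₁ + Δv₂ = 6.779 + 4.331 = 11.11 km/s.

Δv = 11.1 km/s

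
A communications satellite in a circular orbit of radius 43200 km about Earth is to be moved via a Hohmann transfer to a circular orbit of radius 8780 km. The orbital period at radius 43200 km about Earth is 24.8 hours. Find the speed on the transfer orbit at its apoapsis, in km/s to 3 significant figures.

From Kepler's third law T² = 4π²r³/μ at r = 43200 km, T = 24.8 hours = 24.8 × 3600 s = 89280 s: μ = 4π²r³/T² = 3.99303×10^5 km³/s².
The Hohmann ellipse has a_t = (r₁ + r₂)/2 = 25990 km.
The apoapsis of the transfer ellipse is at r = 43200 km.
Applying v² = μ(2/r − 1/a_t): v = 1.767 km/s.

v = 1.77 km/s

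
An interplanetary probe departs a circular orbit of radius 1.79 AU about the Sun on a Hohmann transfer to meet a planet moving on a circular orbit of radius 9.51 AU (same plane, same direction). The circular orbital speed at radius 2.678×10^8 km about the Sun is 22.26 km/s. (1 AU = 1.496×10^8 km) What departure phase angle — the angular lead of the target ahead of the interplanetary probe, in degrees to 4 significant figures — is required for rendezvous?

From the circular-orbit relation v² = μ/r at r = 2.678×10^8 km: μ = v²r = (22.26)² × 2.678×10^8 = 1.32697×10^11 km³/s².
In km: r₁ = 1.79 × 1.496×10^8 = 2.67784×10^8 km; r₂ = 9.51 × 1.496×10^8 = 1.422696×10^9 km.
Semi-major axis of the transfer orbit: a_t = (2.67784×10^8 + 1.422696×10^9)/2 = 8.4524×10^8 km.
Transfer time t = π√(a_t³/μ) = 2.1193×10^8 s.
The target's mean motion on its circular orbit is ω₂ = √(μ/r₂³) = 6.7883×10^-9 rad/s.
Angle swept by the target during transfer: ω₂·t = 1.4386 rad = 82.43°.
The interplanetary probe traverses 180° on the transfer ellipse, so the target must lead by 180° − 82.43° = 97.57°.

φ = 97.57°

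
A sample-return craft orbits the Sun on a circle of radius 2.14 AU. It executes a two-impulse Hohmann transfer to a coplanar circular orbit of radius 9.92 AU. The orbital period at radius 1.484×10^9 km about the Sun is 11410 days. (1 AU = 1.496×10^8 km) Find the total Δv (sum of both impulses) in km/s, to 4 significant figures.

Δv = 9.579 km/s

From Kepler's third law T² = 4π²r³/μ at r = 1.484×10^9 km, T = 11410 days = 11410 × 86400 s = 9.85824×10^8 s: μ = 4π²r³/T² = 1.32759×10^11 km³/s².
In km: r₁ = 2.14 × 1.496×10^8 = 3.20144×10^8 km; r₂ = 9.92 × 1.496×10^8 = 1.484032×10^9 km.
The Hohmann ellipse has a_t = (r₁ + r₂)/2 = 9.02088×10^8 km.
Circular speed at r₁: v₁ = √(μ/r₁) = √(1.32759×10^11/3.20144×10^8) = 20.364 km/s.
Transfer-orbit speed at r₁ (vis-viva): v_p = √[μ(2/r₁ − 1/a_t)] = 26.119 km/s.
First burn Δv₁ = |v_p − v₁| = 5.755 km/s.
At r₂, v₂ = √(μ/r₂) = 9.4582 km/s.
Transfer-orbit speed at r₂: v_a = √[μ(2/r₂ − 1/a_t)] = 5.6345 km/s.
Second burn Δv₂ = |v₂ − v_a| = 3.824 km/s.
Total Δv = Δv₁ + Δv₂ = 9.579 km/s.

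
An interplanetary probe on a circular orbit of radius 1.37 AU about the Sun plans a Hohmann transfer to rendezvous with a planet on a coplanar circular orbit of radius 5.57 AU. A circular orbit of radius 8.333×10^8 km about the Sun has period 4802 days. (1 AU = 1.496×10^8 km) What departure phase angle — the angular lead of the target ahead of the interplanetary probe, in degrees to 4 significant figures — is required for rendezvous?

From Kepler's third law T² = 4π²r³/μ at r = 8.333×10^8 km, T = 4802 days = 4802 × 86400 s = 4.148928×10^8 s: μ = 4π²r³/T² = 1.32706×10^11 km³/s².
In km: r₁ = 1.37 × 1.496×10^8 = 2.04952×10^8 km; r₂ = 5.57 × 1.496×10^8 = 8.33272×10^8 km.
Semi-major axis of the transfer orbit: a_t = (2.04952×10^8 + 8.33272×10^8)/2 = 5.19112×10^8 km.
The half-period of the transfer ellipse is t = π√(a_t³/μ) = 1.0200×10^8 s.
The target's mean motion on its circular orbit is ω₂ = √(μ/r₂³) = 1.5145×10^-8 rad/s.
Angle swept by the target during transfer: ω₂·t = 1.5448 rad = 88.51°.
The interplanetary probe traverses 180° on the transfer ellipse, so the target must lead by 180° − 88.51° = 91.49°.

φ = 91.49°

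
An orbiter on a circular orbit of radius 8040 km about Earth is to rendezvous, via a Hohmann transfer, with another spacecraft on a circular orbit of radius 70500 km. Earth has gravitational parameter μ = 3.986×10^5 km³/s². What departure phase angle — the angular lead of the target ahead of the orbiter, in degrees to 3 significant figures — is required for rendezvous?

φ = 105°

Semi-major axis of the transfer orbit: a_t = (8040 + 70500)/2 = 39270 km.
The half-period of the transfer ellipse is t = π√(a_t³/μ) = 38720 s.
The target's mean motion on its circular orbit is ω₂ = √(μ/r₂³) = 3.373×10^-5 rad/s.
Angle swept by the target during transfer: ω₂·t = 1.306 rad = 74.83°.
Arrival is 180° from departure on the ellipse, so φ = 180° − 74.83° = 105°.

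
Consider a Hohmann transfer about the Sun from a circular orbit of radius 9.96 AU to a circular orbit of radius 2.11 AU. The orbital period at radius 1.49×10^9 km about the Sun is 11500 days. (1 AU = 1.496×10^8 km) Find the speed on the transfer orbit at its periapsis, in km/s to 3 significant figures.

From Kepler's third law T² = 4π²r³/μ at r = 1.49×10^9 km, T = 11500 days = 11500 × 86400 s = 9.936×10^8 s: μ = 4π²r³/T² = 1.32280×10^11 km³/s².
In km: r₁ = 9.96 × 1.496×10^8 = 1.490016×10^9 km; r₂ = 2.11 × 1.496×10^8 = 3.15656×10^8 km.
The Hohmann ellipse has a_t = (r₁ + r₂)/2 = 9.02836×10^8 km.
The periapsis of the transfer ellipse is at r = 3.15656×10^8 km.
Applying v² = μ(2/r − 1/a_t): v = 26.30 km/s.

v = 26.3 km/s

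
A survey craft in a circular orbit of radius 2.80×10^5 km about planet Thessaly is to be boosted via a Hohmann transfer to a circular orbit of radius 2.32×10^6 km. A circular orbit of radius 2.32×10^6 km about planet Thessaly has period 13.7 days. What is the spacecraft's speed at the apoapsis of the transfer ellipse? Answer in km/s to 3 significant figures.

v = 5.72 km/s

From Kepler's third law T² = 4π²r³/μ at r = 2.32×10^6 km, T = 13.7 days = 13.7 × 86400 s = 1.18368×10^6 s: μ = 4π²r³/T² = 3.51848×10^8 km³/s².
Transfer-ellipse semi-major axis a_t = (r₁ + r₂)/2 = (2.800×10^5 + 2.320×10^6)/2 = 1.300×10^6 km.
The apoapsis of the transfer ellipse is at r = 2.320×10^6 km.
Vis-viva: v = √[μ(2/r − 1/a_t)] = √[3.51848×10^8 × (2/2.320×10^6 − 1/1.300×10^6)] = 5.715 km/s.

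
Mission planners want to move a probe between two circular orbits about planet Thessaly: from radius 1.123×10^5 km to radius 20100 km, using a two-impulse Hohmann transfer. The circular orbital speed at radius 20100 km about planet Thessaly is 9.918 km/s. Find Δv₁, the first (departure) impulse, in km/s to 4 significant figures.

From the circular-orbit relation v² = μ/r at r = 20100 km: μ = v²r = (9.918)² × 20100 = 1.97717×10^6 km³/s².
Transfer-ellipse semi-major axis a_t = (r₁ + r₂)/2 = (1.123×10^5 + 20100)/2 = 66200 km.
Circular speed at r = 1.123×10^5 km: v_c = √(μ/r) = 4.196 km/s.
Transfer-orbit speed at the same r (vis-viva, a = a_t): v_t = √[μ(2/r − 1/a_t)] = 2.312 km/s.
Δv₁ = |v_t − v_c| = |2.312 − 4.196| = 1.884 km/s.

Δv₁ = 1.884 km/s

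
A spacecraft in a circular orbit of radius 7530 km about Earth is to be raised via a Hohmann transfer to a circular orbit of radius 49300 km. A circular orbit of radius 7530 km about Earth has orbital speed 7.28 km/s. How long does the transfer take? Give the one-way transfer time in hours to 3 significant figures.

t = 6.62 hours

From the circular-orbit relation v² = μ/r at r = 7530 km: μ = v²r = (7.28)² × 7530 = 3.99078×10^5 km³/s².
The Hohmann ellipse has a_t = (r₁ + r₂)/2 = 28415 km.
Transfer time t = π√(a_t³/μ) = π√((28415)³ / 3.99078×10^5) = 23820 s.
Converting: 23820 s ÷ 3600 s/hour = 6.62 hours.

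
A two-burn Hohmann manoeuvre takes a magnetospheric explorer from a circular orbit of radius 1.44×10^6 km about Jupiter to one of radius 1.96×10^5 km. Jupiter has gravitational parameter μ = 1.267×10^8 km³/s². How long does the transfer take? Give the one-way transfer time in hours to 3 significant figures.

Semi-major axis of the transfer orbit: a_t = (1.440×10^6 + 1.960×10^5)/2 = 8.180×10^5 km.
Half the transfer-orbit period gives t = π√(a_t³/μ) = 2.065×10^5 s.
Converting: 2.065×10^5 s ÷ 3600 s/hour = 57.4 hours.

t = 57.4 hours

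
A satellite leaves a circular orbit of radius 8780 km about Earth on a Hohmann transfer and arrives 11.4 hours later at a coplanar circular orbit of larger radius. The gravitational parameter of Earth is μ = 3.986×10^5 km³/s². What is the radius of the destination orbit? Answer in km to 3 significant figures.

Transfer time t = 11.4 hours = 41040 s, and t = π√(a_t³/μ).
So a_t = (μ t²/π²)^(1/3) = (3.986×10^5 × (41040)² / π²)^(1/3) = 40821 km.
Since a_t = (r₁ + r₂)/2, r₂ = 2a_t − r₁ = 2×40821 − 8780 = 72862 km.

r₂ = 72900 km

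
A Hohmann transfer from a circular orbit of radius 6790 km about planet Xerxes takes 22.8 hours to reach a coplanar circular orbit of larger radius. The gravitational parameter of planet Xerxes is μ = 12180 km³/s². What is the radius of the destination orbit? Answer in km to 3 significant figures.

Transfer time t = 22.8 hours = 82080 s, and t = π√(a_t³/μ).
So a_t = (μ t²/π²)^(1/3) = (12180 × (82080)² / π²)^(1/3) = 20259 km.
Since a_t = (r₁ + r₂)/2, r₂ = 2a_t − r₁ = 2×20259 − 6790 = 33728 km.

r₂ = 33700 km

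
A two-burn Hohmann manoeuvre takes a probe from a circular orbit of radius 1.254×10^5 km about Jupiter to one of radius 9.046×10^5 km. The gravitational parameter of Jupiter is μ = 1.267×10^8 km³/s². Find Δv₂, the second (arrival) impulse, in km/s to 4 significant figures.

Δv₂ = 5.995 km/s

Transfer-ellipse semi-major axis a_t = (r₁ + r₂)/2 = (1.254×10^5 + 9.046×10^5)/2 = 5.150×10^5 km.
On the circular orbit at r = 9.046×10^5 km, v_c = √(μ/r) = 11.835 km/s.
Vis-viva on the transfer ellipse at r = 9.046×10^5 km gives v_t = √[μ(2/r − 1/a_t)] = 5.8399 km/s.
Δv₂ = |v_t − v_c| = |5.8399 − 11.835| = 5.995 km/s.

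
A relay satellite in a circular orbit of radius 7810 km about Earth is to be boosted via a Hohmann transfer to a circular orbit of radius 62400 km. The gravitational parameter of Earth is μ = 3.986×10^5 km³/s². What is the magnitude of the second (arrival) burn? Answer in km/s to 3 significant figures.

Semi-major axis of the transfer orbit: a_t = (7810 + 62400)/2 = 35105 km.
Circular speed at r = 62400 km: v_c = √(μ/r) = 2.527 km/s.
Transfer-orbit speed at the same r (vis-viva, a = a_t): v_t = √[μ(2/r − 1/a_t)] = 1.192 km/s.
Δv₂ = |v_t − v_c| = |1.192 − 2.527| = 1.335 km/s.

Δv₂ = 1.34 km/s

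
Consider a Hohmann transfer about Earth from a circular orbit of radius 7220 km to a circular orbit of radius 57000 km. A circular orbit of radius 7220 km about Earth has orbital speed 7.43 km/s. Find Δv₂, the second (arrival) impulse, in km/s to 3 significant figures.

Δv₂ = 1.39 km/s

From the circular-orbit relation v² = μ/r at r = 7220 km: μ = v²r = (7.43)² × 7220 = 3.98579×10^5 km³/s².
The Hohmann ellipse has a_t = (r₁ + r₂)/2 = 32110 km.
On the circular orbit at r = 57000 km, v_c = √(μ/r) = 2.644 km/s.
Transfer-orbit speed at the same r (vis-viva, a = a_t): v_t = √[μ(2/r − 1/a_t)] = 1.254 km/s.
Δv₂ = |v_t − v_c| = |1.254 − 2.644| = 1.390 km/s.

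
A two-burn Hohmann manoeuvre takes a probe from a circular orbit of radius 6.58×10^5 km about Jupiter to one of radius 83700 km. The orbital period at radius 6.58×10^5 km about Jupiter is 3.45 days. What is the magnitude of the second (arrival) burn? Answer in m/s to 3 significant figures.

From Kepler's third law T² = 4π²r³/μ at r = 6.58×10^5 km, T = 3.45 days = 3.45 × 86400 s = 2.9808×10^5 s: μ = 4π²r³/T² = 1.26582×10^8 km³/s².
The Hohmann ellipse has a_t = (r₁ + r₂)/2 = 3.7085×10^5 km.
On the circular orbit at r = 83700 km, v_c = √(μ/r) = 38.89 km/s.
Transfer-orbit speed at the same r (vis-viva, a = a_t): v_t = √[μ(2/r − 1/a_t)] = 51.80 km/s.
Δv₂ = |v_t − v_c| = |51.80 − 38.89| = 12.91 km/s.

Δv₂ = 12900 m/s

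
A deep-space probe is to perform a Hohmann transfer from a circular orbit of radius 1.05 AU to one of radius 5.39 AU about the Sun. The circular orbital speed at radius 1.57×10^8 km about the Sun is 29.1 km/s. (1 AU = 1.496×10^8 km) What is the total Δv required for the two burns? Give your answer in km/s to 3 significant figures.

From the circular-orbit relation v² = μ/r at r = 1.57×10^8 km: μ = v²r = (29.1)² × 1.57×10^8 = 1.32949×10^11 km³/s².
In km: r₁ = 1.05 × 1.496×10^8 = 1.5708×10^8 km; r₂ = 5.39 × 1.496×10^8 = 8.06344×10^8 km.
Transfer-ellipse semi-major axis a_t = (r₁ + r₂)/2 = (1.5708×10^8 + 8.06344×10^8)/2 = 4.81712×10^8 km.
At r₁ the circular-orbit speed is v₁ = √(μ/r₁) = 29.0926 km/s.
Transfer-orbit speed at r₁ (v² = μ(2/r − 1/a)): v_p = √[μ(2/r₁ − 1/a_t)] = 37.6399 km/s.
First burn Δv₁ = |v_p − v₁| = 8.5473 km/s.
At r₂, v₂ = √(μ/r₂) = 12.84052 km/s.
Transfer-orbit speed at r₂: v_a = √[μ(2/r₂ − 1/a_t)] = 7.332454 km/s.
Second burn Δv₂ = |v₂ − v_a| = 5.5081 km/s.
Total Δv = Δv₁ + Δv₂ = 14.06 km/s.

Δv = 14.1 km/s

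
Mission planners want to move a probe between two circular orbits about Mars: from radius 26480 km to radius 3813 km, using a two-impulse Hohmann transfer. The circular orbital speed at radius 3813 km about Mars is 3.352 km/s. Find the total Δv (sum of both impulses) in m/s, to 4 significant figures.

Δv = 1714 m/s

From the circular-orbit relation v² = μ/r at r = 3813 km: μ = v²r = (3.352)² × 3813 = 42842.5 km³/s².
The Hohmann ellipse has a_t = (r₁ + r₂)/2 = 15146.5 km.
Circular speed at r₁: v₁ = √(μ/r₁) = √(42842.5/26480) = 1.272 km/s.
Transfer-orbit speed at r₁ (vis-viva equation): v_a = √[μ(2/r₁ − 1/a_t)] = 0.6382 km/s.
First burn Δv₁ = |v_a − v₁| = 0.6338 km/s.
At r₂, v₂ = √(μ/r₂) = 3.352 km/s.
Transfer-orbit speed at r₂: v_p = √[μ(2/r₂ − 1/a_t)] = 4.432 km/s.
Second burn Δv₂ = |v₂ − v_p| = 1.080 km/s.
Δv = Δv₁ + Δv₂ = 0.6338 + 1.080 = 1.714 km/s.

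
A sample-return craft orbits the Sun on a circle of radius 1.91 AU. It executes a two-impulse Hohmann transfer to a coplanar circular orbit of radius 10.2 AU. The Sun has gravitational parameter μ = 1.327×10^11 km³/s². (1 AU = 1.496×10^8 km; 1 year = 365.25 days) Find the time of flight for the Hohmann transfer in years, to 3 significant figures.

t = 7.45 years

In km: r₁ = 1.91 × 1.496×10^8 = 2.85736×10^8 km; r₂ = 10.2 × 1.496×10^8 = 1.52592×10^9 km.
The Hohmann ellipse has a_t = (r₁ + r₂)/2 = 9.05828×10^8 km.
Transfer time t = π√(a_t³/μ) = π√((9.05828×10^8)³ / 1.327×10^11) = 2.351×10^8 s.
Converting: 2.351×10^8 s ÷ 3.15576×10^7 s/year (365.25 × 86400) = 7.45 years.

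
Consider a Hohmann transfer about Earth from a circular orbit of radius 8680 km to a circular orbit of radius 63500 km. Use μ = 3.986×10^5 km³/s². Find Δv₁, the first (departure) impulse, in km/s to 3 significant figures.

Δv₁ = 2.21 km/s

Transfer-ellipse semi-major axis a_t = (r₁ + r₂)/2 = (8680 + 63500)/2 = 36090 km.
On the circular orbit at r = 8680 km, v_c = √(μ/r) = 6.777 km/s.
Vis-viva on the transfer ellipse at r = 8680 km gives v_t = √[μ(2/r − 1/a_t)] = 8.989 km/s.
Δv₁ = |v_t − v_c| = |8.989 − 6.777| = 2.212 km/s.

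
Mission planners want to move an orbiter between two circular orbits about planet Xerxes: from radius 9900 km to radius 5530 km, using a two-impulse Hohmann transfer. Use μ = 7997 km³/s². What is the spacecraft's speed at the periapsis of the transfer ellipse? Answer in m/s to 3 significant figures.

Transfer-ellipse semi-major axis a_t = (r₁ + r₂)/2 = (9900 + 5530)/2 = 7715 km.
The periapsis of the transfer ellipse is at r = 5530 km.
From the vis-viva equation, v = √[μ(2/r − 1/a_t)] = 1.362 km/s.

v = 1360 m/s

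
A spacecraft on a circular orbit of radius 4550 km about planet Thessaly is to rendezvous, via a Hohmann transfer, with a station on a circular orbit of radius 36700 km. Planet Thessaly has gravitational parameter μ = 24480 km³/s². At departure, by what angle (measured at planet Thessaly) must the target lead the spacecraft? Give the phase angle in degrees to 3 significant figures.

The Hohmann ellipse has a_t = (r₁ + r₂)/2 = 20625 km.
Transfer time t = π√(a_t³/μ) = 59475.1 s.
Target angular speed ω₂ = √(μ/r₂³) = 2.22539×10^-5 rad/s.
Angle swept by the target during transfer: ω₂·t = 1.32355 rad = 75.83°.
Arrival is 180° from departure on the ellipse, so φ = 180° − 75.83° = 104°.

φ = 104°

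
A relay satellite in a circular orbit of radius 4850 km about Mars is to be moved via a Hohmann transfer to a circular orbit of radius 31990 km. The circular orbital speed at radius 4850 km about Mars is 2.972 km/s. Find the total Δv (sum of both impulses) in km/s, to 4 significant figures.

From the circular-orbit relation v² = μ/r at r = 4850 km: μ = v²r = (2.972)² × 4850 = 42839.0 km³/s².
Transfer-ellipse semi-major axis a_t = (r₁ + r₂)/2 = (4850 + 31990)/2 = 18420 km.
At r₁ the circular-orbit speed is v₁ = √(μ/r₁) = 2.9720 km/s.
Transfer-orbit speed at r₁ (vis-viva equation): v_p = √[μ(2/r₁ − 1/a_t)] = 3.9166 km/s.
First burn Δv₁ = |v_p − v₁| = 0.9446 km/s.
Circular speed at r₂: v₂ = √(μ/r₂) = 1.1572 km/s.
Transfer-orbit speed at r₂: v_a = √[μ(2/r₂ − 1/a_t)] = 0.59380 km/s.
Second burn Δv₂ = |v₂ − v_a| = 0.5634 km/s.
Total Δv = Δv₁ + Δv₂ = 1.508 km/s.

Δv = 1.508 km/s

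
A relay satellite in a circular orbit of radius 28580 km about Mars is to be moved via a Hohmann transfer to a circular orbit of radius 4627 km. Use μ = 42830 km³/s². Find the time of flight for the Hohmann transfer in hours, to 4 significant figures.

t = 9.021 hours

The Hohmann ellipse has a_t = (r₁ + r₂)/2 = 16603.5 km.
Transfer time t = π√(a_t³/μ) = π√((16603.5)³ / 42830) = 32477 s.
Converting: 32477 s ÷ 3600 s/hour = 9.021 hours.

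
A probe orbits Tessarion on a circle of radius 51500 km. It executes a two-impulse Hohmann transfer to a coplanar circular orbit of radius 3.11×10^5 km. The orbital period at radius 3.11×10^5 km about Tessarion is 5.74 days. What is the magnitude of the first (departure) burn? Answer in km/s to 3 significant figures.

From Kepler's third law T² = 4π²r³/μ at r = 3.11×10^5 km, T = 5.74 days = 5.74 × 86400 s = 4.95936×10^5 s: μ = 4π²r³/T² = 4.82825×10^6 km³/s².
Semi-major axis of the transfer orbit: a_t = (51500 + 3.110×10^5)/2 = 1.8125×10^5 km.
Circular speed at r = 51500 km: v_c = √(μ/r) = 9.68258 km/s.
Transfer-orbit speed at the same r (vis-viva, a = a_t): v_t = √[μ(2/r − 1/a_t)] = 12.6833 km/s.
Δv₁ = |v_t − v_c| = |12.6833 − 9.68258| = 3.001 km/s.

Δv₁ = 3.00 km/s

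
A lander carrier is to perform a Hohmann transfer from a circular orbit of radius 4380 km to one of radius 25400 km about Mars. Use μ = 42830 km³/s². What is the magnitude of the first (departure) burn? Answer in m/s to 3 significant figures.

Δv₁ = 957 m/s

Transfer-ellipse semi-major axis a_t = (r₁ + r₂)/2 = (4380 + 25400)/2 = 14890 km.
Circular speed at r = 4380 km: v_c = √(μ/r) = 3.1271 km/s.
Transfer-orbit speed at the same r (vis-viva, a = a_t): v_t = √[μ(2/r − 1/a_t)] = 4.0842 km/s.
Δv₁ = |v_t − v_c| = |4.0842 − 3.1271| = 0.9571 km/s.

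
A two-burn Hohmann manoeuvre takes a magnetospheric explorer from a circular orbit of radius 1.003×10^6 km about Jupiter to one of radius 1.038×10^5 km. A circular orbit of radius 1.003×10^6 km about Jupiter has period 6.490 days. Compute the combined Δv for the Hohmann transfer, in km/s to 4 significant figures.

Δv = 18.47 km/s

From Kepler's third law T² = 4π²r³/μ at r = 1.003×10^6 km, T = 6.490 days = 6.490 × 86400 s = 5.60736×10^5 s: μ = 4π²r³/T² = 1.26691×10^8 km³/s².
Transfer-ellipse semi-major axis a_t = (r₁ + r₂)/2 = (1.003×10^6 + 1.038×10^5)/2 = 5.534×10^5 km.
At r₁ the circular-orbit speed is v₁ = √(μ/r₁) = 11.2389 km/s.
On the transfer ellipse at r₁, vis-viva equation gives v_a = √[μ(2/r₁ − 1/a_t)] = 4.86745 km/s.
First burn Δv₁ = |v_a − v₁| = 6.371 km/s.
At r₂, v₂ = √(μ/r₂) = 34.936 km/s.
Transfer-orbit speed at r₂: v_p = √[μ(2/r₂ − 1/a_t)] = 47.033 km/s.
Second burn Δv₂ = |v₂ − v_p| = 12.10 km/s.
Total Δv = Δv₁ + Δv₂ = 18.47 km/s.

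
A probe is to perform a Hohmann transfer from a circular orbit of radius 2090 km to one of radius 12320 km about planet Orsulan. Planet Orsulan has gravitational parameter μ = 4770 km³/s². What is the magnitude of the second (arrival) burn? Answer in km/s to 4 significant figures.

Δv₂ = 0.2871 km/s

The Hohmann ellipse has a_t = (r₁ + r₂)/2 = 7205 km.
Circular speed at r = 12320 km: v_c = √(μ/r) = 0.6222 km/s.
Transfer-orbit speed at the same r (vis-viva, a = a_t): v_t = √[μ(2/r − 1/a_t)] = 0.3351 km/s.
Δv₂ = |v_t − v_c| = |0.3351 − 0.6222| = 0.2871 km/s.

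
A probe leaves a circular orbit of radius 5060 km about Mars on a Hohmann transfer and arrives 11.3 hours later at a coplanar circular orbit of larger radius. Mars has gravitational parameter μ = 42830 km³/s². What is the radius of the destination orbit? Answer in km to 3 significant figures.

Transfer time t = 11.3 hours = 40680 s, and t = π√(a_t³/μ).
So a_t = (μ t²/π²)^(1/3) = (42830 × (40680)² / π²)^(1/3) = 19293 km.
Since a_t = (r₁ + r₂)/2, r₂ = 2a_t − r₁ = 2×19293 − 5060 = 33526 km.

r₂ = 33500 km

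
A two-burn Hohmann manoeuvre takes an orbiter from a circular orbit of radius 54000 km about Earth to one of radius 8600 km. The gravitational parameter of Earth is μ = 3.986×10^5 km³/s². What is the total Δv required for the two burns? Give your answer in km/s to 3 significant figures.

Δv = 3.43 km/s

Semi-major axis of the transfer orbit: a_t = (54000 + 8600)/2 = 31300 km.
Circular speed at r₁: v₁ = √(μ/r₁) = √(3.986×10^5/54000) = 2.717 km/s.
On the transfer ellipse at r₁, vis-viva gives v_a = √[μ(2/r₁ − 1/a_t)] = 1.424 km/s.
First burn Δv₁ = |v_a − v₁| = 1.293 km/s.
Circular speed at r₂: v₂ = √(μ/r₂) = 6.808 km/s.
Transfer-orbit speed at r₂: v_p = √[μ(2/r₂ − 1/a_t)] = 8.942 km/s.
Second burn Δv₂ = |v₂ − v_p| = 2.134 km/s.
Δv = Δv₁ + Δv₂ = 1.293 + 2.134 = 3.427 km/s.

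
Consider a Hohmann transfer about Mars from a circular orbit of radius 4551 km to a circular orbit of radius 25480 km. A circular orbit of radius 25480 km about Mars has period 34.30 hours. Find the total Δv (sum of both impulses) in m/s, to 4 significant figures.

From Kepler's third law T² = 4π²r³/μ at r = 25480 km, T = 34.30 hours = 34.30 × 3600 s = 1.2348×10^5 s: μ = 4π²r³/T² = 42831.6 km³/s².
Semi-major axis of the transfer orbit: a_t = (4551 + 25480)/2 = 15015.5 km.
Circular speed at r₁: v₁ = √(μ/r₁) = √(42831.6/4551) = 3.0678 km/s.
Transfer-orbit speed at r₁ (v² = μ(2/r − 1/a)): v_p = √[μ(2/r₁ − 1/a_t)] = 3.9963 km/s.
First burn Δv₁ = |v_p − v₁| = 0.9285 km/s.
At r₂, v₂ = √(μ/r₂) = 1.2965 km/s.
Transfer-orbit speed at r₂: v_a = √[μ(2/r₂ − 1/a_t)] = 0.71378 km/s.
Second burn Δv₂ = |v₂ − v_a| = 0.5827 km/s.
Total Δv = Δv₁ + Δv₂ = 1.511 km/s.

Δv = 1511 m/s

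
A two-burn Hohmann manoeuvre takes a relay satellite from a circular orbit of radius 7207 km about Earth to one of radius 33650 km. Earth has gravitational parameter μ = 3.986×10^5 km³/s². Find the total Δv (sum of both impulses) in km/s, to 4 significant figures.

The Hohmann ellipse has a_t = (r₁ + r₂)/2 = 20428.5 km.
Circular speed at r₁: v₁ = √(μ/r₁) = √(3.986×10^5/7207) = 7.437 km/s.
Transfer-orbit speed at r₁ (vis-viva): v_p = √[μ(2/r₁ − 1/a_t)] = 9.545 km/s.
First burn Δv₁ = |v_p − v₁| = 2.108 km/s.
At r₂, v₂ = √(μ/r₂) = 3.4417 km/s.
Transfer-orbit speed at r₂: v_a = √[μ(2/r₂ − 1/a_t)] = 2.0443 km/s.
Second burn Δv₂ = |v₂ − v_a| = 1.397 km/s.
Δv = Δv₁ + Δv₂ = 2.108 + 1.397 = 3.505 km/s.

Δv = 3.505 km/s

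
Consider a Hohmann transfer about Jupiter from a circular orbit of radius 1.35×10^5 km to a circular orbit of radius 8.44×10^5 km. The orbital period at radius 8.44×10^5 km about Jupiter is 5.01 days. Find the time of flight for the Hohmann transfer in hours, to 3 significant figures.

From Kepler's third law T² = 4π²r³/μ at r = 8.44×10^5 km, T = 5.01 days = 5.01 × 86400 s = 4.32864×10^5 s: μ = 4π²r³/T² = 1.26673×10^8 km³/s².
Transfer-ellipse semi-major axis a_t = (r₁ + r₂)/2 = (1.350×10^5 + 8.440×10^5)/2 = 4.895×10^5 km.
Half the transfer-orbit period gives t = π√(a_t³/μ) = 95600 s.
Converting: 95600 s ÷ 3600 s/hour = 26.6 hours.

t = 26.6 hours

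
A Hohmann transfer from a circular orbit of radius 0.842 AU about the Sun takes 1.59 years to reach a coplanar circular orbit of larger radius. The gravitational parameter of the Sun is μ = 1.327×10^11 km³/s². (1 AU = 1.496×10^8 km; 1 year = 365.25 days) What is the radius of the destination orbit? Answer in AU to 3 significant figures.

In km: r₁ = 0.842 × 1.496×10^8 = 1.259632×10^8 km.
Transfer time t = 1.59 years × 365.25 × 86400 s = 5.0176584×10^7 s, and t = π√(a_t³/μ).
So a_t = (μ t²/π²)^(1/3) = (1.327×10^11 × (5.0176584×10^7)² / π²)^(1/3) = 3.2349×10^8 km.
Since a_t = (r₁ + r₂)/2, r₂ = 2a_t − r₁ = 2×3.2349×10^8 − 1.259632×10^8 = 5.210168×10^8 km.
In AU: r₂ = 5.210168×10^8 / 1.496×10^8 = 3.48 AU.

r₂ = 3.48 AU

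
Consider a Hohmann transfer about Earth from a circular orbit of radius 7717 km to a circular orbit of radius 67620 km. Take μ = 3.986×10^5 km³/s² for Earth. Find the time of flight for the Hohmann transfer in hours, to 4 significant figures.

The Hohmann ellipse has a_t = (r₁ + r₂)/2 = 37668.5 km.
By Kepler's third law the transfer-orbit period is T = 2π√(a_t³/μ), so t = T/2 = 36380 s.
Converting: 36380 s ÷ 3600 s/hour = 10.11 hours.

t = 10.11 hours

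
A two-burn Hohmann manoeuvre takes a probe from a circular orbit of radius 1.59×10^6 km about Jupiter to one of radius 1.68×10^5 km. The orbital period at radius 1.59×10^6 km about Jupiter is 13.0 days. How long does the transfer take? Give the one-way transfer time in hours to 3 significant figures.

t = 64.1 hours

From Kepler's third law T² = 4π²r³/μ at r = 1.59×10^6 km, T = 13.0 days = 13.0 × 86400 s = 1.1232×10^6 s: μ = 4π²r³/T² = 1.25787×10^8 km³/s².
Transfer-ellipse semi-major axis a_t = (r₁ + r₂)/2 = (1.590×10^6 + 1.680×10^5)/2 = 8.790×10^5 km.
By Kepler's third law the transfer-orbit period is T = 2π√(a_t³/μ), so t = T/2 = 2.308×10^5 s.
Converting: 2.308×10^5 s ÷ 3600 s/hour = 64.1 hours.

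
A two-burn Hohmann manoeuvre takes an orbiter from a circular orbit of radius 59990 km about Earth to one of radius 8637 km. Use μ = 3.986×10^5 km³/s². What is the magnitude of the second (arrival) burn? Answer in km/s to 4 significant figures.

Δv₂ = 2.189 km/s

Semi-major axis of the transfer orbit: a_t = (59990 + 8637)/2 = 34313.5 km.
Circular speed at r = 8637 km: v_c = √(μ/r) = 6.793 km/s.
Vis-viva on the transfer ellipse at r = 8637 km gives v_t = √[μ(2/r − 1/a_t)] = 8.982 km/s.
Δv₂ = |v_t − v_c| = |8.982 − 6.793| = 2.189 km/s.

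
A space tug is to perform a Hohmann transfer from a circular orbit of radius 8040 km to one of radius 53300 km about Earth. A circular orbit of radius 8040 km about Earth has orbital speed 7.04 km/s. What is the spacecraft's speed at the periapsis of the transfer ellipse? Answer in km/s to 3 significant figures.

From the circular-orbit relation v² = μ/r at r = 8040 km: μ = v²r = (7.04)² × 8040 = 3.98475×10^5 km³/s².
Semi-major axis of the transfer orbit: a_t = (8040 + 53300)/2 = 30670 km.
At periapsis, r = 8040 km.
Applying v² = μ(2/r − 1/a_t): v = 9.281 km/s.

v = 9.28 km/s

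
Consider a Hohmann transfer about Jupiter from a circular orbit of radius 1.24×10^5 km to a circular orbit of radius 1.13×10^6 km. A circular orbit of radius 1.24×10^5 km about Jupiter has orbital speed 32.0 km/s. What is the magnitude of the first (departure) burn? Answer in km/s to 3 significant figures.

From the circular-orbit relation v² = μ/r at r = 1.24×10^5 km: μ = v²r = (32.0)² × 1.24×10^5 = 1.26976×10^8 km³/s².
Transfer-ellipse semi-major axis a_t = (r₁ + r₂)/2 = (1.240×10^5 + 1.130×10^6)/2 = 6.270×10^5 km.
Circular speed at r = 1.240×10^5 km: v_c = √(μ/r) = 32.00 km/s.
Vis-viva on the transfer ellipse at r = 1.240×10^5 km gives v_t = √[μ(2/r − 1/a_t)] = 42.96 km/s.
Δv₁ = |v_t − v_c| = |42.96 − 32.00| = 10.96 km/s.

Δv₁ = 11.0 km/s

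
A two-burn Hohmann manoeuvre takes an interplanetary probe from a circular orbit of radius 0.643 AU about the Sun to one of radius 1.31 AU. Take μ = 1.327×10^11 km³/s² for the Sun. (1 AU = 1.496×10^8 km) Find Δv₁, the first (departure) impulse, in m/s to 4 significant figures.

In km: r₁ = 0.643 × 1.496×10^8 = 9.61928×10^7 km; r₂ = 1.31 × 1.496×10^8 = 1.95976×10^8 km.
The Hohmann ellipse has a_t = (r₁ + r₂)/2 = 1.460844×10^8 km.
On the circular orbit at r = 9.61928×10^7 km, v_c = √(μ/r) = 37.142 km/s.
Transfer-orbit speed at the same r (vis-viva, a = a_t): v_t = √[μ(2/r − 1/a_t)] = 43.019 km/s.
Δv₁ = |v_t − v_c| = |43.019 − 37.142| = 5.877 km/s.

Δv₁ = 5877 m/s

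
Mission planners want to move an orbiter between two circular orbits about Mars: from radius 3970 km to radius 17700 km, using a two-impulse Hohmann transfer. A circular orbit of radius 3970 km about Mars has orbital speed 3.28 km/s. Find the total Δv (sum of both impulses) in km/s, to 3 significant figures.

Δv = 1.53 km/s

From the circular-orbit relation v² = μ/r at r = 3970 km: μ = v²r = (3.28)² × 3970 = 42710.8 km³/s².
Transfer-ellipse semi-major axis a_t = (r₁ + r₂)/2 = (3970 + 17700)/2 = 10835 km.
At r₁ the circular-orbit speed is v₁ = √(μ/r₁) = 3.2800 km/s.
On the transfer ellipse at r₁, v² = μ(2/r − 1/a) gives v_p = √[μ(2/r₁ − 1/a_t)] = 4.1922 km/s.
First burn Δv₁ = |v_p − v₁| = 0.9122 km/s.
At r₂, v₂ = √(μ/r₂) = 1.5534 km/s.
Transfer-orbit speed at r₂: v_a = √[μ(2/r₂ − 1/a_t)] = 0.94029 km/s.
Second burn Δv₂ = |v₂ − v_a| = 0.6131 km/s.
Δv = Δv₁ + Δv₂ = 0.9122 + 0.6131 = 1.525 km/s.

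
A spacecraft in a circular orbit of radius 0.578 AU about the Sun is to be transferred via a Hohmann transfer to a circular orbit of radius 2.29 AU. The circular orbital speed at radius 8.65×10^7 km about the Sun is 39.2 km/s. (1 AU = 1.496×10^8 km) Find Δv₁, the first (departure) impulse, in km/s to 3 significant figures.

Δv₁ = 10.3 km/s

From the circular-orbit relation v² = μ/r at r = 8.65×10^7 km: μ = v²r = (39.2)² × 8.65×10^7 = 1.32919×10^11 km³/s².
In km: r₁ = 0.578 × 1.496×10^8 = 8.64688×10^7 km; r₂ = 2.29 × 1.496×10^8 = 3.42584×10^8 km.
Semi-major axis of the transfer orbit: a_t = (8.64688×10^7 + 3.42584×10^8)/2 = 2.145264×10^8 km.
On the circular orbit at r = 8.64688×10^7 km, v_c = √(μ/r) = 39.21 km/s.
Transfer-orbit speed at the same r (vis-viva, a = a_t): v_t = √[μ(2/r − 1/a_t)] = 49.55 km/s.
Δv₁ = |v_t − v_c| = |49.55 − 39.21| = 10.34 km/s.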